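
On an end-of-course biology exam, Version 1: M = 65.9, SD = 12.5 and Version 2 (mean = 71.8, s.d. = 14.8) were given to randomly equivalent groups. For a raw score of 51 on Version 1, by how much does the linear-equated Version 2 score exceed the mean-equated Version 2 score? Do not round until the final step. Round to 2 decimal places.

Mean-equated: 51 + (71.8 − 65.9) = 56.90
Linear-equated: (14.8/12.5)(51 − 65.9) + 71.8 = 54.158
Difference = 54.158 − 56.90 = -2.74

-2.74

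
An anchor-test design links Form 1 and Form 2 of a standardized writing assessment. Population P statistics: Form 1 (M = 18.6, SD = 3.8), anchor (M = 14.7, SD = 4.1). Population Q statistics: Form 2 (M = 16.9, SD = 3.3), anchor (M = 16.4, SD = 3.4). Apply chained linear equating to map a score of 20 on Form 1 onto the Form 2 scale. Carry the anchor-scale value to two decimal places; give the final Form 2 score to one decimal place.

16.7

Form 1 → anchor (Population P): v = (4.1/3.8)(20 − 18.6) + 14.7 = 16.21
anchor → Form 2 (Population Q): y = (3.3/3.4)(16.21 − 16.4) + 16.9 = 16.7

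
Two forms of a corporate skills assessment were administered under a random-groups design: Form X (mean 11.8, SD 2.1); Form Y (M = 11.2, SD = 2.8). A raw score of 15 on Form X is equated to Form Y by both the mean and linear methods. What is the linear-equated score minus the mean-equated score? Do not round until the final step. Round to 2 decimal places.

Mean-equated: 15 + (11.2 − 11.8) = 14.40
Linear-equated: (2.8/2.1)(15 − 11.8) + 11.2 = 15.467
Difference = 15.467 − 14.40 = 1.07

1.07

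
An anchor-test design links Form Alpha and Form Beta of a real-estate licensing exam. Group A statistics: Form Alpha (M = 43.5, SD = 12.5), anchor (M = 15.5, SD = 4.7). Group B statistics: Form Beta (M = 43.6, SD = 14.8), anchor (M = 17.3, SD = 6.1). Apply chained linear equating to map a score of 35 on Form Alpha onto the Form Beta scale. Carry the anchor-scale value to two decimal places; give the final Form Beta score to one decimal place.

31.5

Form Alpha → anchor (Group A): v = (4.7/12.5)(35 − 43.5) + 15.5 = 12.30
anchor → Form Beta (Group B): y = (14.8/6.1)(12.30 − 17.3) + 43.6 = 31.5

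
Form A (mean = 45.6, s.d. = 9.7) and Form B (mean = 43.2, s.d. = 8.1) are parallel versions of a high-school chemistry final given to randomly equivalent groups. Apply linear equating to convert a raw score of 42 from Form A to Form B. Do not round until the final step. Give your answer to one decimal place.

Linear equating: y = (SD_Y/SD_X)(x − M_X) + M_Y
y = (8.1/9.7)(42 − 45.6) + 43.2
y = 0.835052 × -3.6 + 43.2 = -3.0062 + 43.2 = 40.2

40.2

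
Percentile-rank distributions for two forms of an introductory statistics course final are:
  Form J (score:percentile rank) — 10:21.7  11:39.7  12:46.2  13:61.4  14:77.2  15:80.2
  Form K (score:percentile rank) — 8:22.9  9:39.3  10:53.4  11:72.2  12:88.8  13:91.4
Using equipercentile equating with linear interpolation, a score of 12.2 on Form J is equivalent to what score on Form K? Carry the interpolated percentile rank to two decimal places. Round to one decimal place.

9.7

PR of 12.2 on Form J: 46.2 + (12.2 − 12)/(13 − 12) × (61.4 − 46.2) = 49.24
On Form K, PR 49.24 falls between score 9 (PR 39.3) and 10 (PR 53.4).
Interpolate: 9 + (49.24 − 39.3)/(53.4 − 39.3) × (10 − 9) = 9.7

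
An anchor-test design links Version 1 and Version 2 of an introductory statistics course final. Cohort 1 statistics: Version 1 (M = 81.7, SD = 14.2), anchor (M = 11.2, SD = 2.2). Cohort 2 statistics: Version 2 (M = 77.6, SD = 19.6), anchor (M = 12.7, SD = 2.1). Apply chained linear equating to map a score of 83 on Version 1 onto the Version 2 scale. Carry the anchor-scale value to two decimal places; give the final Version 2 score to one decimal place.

Version 1 → anchor (Cohort 1): v = (2.2/14.2)(83 − 81.7) + 11.2 = 11.40
anchor → Version 2 (Cohort 2): y = (19.6/2.1)(11.40 − 12.7) + 77.6 = 65.5

65.5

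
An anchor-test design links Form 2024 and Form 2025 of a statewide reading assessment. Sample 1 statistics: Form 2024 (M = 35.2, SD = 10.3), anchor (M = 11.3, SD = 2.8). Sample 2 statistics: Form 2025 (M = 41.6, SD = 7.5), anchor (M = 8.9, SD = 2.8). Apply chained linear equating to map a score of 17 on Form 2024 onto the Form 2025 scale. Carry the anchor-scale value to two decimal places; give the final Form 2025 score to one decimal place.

34.8

Form 2024 → anchor (Sample 1): v = (2.8/10.3)(17 − 35.2) + 11.3 = 6.35
anchor → Form 2025 (Sample 2): y = (7.5/2.8)(6.35 − 8.9) + 41.6 = 34.8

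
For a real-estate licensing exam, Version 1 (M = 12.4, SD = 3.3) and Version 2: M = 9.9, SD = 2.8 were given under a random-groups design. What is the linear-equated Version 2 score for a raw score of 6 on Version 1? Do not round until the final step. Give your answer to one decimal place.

Linear equating: y = (SD_Y/SD_X)(x − M_X) + M_Y
y = (2.8/3.3)(6 − 12.4) + 9.9
y = 0.848485 × -6.4 + 9.9 = -5.4303 + 9.9 = 4.5

4.5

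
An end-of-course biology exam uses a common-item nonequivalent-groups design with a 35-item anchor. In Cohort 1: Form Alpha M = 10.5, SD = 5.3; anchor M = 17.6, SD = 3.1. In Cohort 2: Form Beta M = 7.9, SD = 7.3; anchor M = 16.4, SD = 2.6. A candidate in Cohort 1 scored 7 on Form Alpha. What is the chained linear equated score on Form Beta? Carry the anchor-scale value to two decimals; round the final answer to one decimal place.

Form Alpha → anchor (Cohort 1): v = (3.1/5.3)(7 − 10.5) + 17.6 = 15.55
anchor → Form Beta (Cohort 2): y = (7.3/2.6)(15.55 − 16.4) + 7.9 = 5.5

5.5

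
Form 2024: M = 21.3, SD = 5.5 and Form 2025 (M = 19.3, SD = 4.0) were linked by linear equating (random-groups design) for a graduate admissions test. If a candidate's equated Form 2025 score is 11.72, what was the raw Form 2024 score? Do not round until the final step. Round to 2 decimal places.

10.88

Invert y = (SD_Y/SD_X)(x − M_X) + M_Y:
x = (SD_X/SD_Y)(y − M_Y) + M_X = (5.5/4.0)(11.72 − 19.3) + 21.3
x = 1.375000 × -7.580 + 21.3 = 10.88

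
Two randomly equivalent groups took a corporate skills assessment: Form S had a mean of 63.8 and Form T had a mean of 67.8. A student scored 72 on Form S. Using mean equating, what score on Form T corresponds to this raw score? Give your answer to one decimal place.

76.0

Mean equating: y = x + (M_Y − M_X) = 72 + (67.8 − 63.8) = 76.0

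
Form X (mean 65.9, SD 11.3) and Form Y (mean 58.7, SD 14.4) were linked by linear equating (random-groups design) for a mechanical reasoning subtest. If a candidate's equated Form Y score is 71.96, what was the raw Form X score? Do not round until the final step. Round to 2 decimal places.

76.31

Invert y = (SD_Y/SD_X)(x − M_X) + M_Y:
x = (SD_X/SD_Y)(y − M_Y) + M_X = (11.3/14.4)(71.96 − 58.7) + 65.9
x = 0.784722 × 13.260 + 65.9 = 76.31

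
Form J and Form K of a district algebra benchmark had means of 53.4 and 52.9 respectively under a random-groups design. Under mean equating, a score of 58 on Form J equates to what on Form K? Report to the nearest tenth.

57.5

Mean equating: y = x + (M_Y − M_X) = 58 + (52.9 − 53.4) = 57.5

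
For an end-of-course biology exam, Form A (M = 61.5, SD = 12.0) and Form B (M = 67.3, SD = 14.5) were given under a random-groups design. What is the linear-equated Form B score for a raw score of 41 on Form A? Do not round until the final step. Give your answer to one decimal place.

42.5

Linear equating: y = (SD_Y/SD_X)(x − M_X) + M_Y
y = (14.5/12.0)(41 − 61.5) + 67.3
y = 1.208333 × -20.5 + 67.3 = -24.7708 + 67.3 = 42.5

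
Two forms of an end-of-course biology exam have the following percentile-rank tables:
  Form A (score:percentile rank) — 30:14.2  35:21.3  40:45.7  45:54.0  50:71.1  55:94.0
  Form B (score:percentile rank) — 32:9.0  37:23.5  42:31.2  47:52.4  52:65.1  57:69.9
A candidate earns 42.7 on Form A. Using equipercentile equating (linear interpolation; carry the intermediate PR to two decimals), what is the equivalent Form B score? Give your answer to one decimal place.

PR of 42.7 on Form A: 45.7 + (42.7 − 40)/(45 − 40) × (54.0 − 45.7) = 50.18
On Form B, PR 50.18 falls between score 42 (PR 31.2) and 47 (PR 52.4).
Interpolate: 42 + (50.18 − 31.2)/(52.4 − 31.2) × (47 − 42) = 46.5

46.5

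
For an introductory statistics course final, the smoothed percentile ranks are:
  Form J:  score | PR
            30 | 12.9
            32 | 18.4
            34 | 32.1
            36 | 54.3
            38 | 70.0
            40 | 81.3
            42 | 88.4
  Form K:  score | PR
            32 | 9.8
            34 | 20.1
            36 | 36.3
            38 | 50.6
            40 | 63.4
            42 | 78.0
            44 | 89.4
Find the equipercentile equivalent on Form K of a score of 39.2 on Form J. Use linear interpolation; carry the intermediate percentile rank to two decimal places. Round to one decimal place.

PR of 39.2 on Form J: 70.0 + (39.2 − 38)/(40 − 38) × (81.3 − 70.0) = 76.78
On Form K, PR 76.78 falls between score 40 (PR 63.4) and 42 (PR 78.0).
Interpolate: 40 + (76.78 − 63.4)/(78.0 − 63.4) × (42 − 40) = 41.8

41.8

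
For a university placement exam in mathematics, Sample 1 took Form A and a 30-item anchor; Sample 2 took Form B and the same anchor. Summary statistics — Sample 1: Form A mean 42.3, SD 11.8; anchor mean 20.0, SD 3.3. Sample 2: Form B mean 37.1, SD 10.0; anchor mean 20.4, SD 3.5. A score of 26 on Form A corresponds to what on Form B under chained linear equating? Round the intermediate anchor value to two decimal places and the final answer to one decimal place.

Form A → anchor (Sample 1): v = (3.3/11.8)(26 − 42.3) + 20.0 = 15.44
anchor → Form B (Sample 2): y = (10.0/3.5)(15.44 − 20.4) + 37.1 = 22.9

22.9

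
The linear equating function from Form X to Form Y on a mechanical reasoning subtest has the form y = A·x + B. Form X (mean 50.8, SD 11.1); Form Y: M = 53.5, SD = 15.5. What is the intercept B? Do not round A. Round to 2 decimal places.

-17.44

A = SD_Y / SD_X = 15.5 / 11.1 = 1.396396
B = M_Y − A·M_X = 53.5 − 1.396396 × 50.8 = -17.44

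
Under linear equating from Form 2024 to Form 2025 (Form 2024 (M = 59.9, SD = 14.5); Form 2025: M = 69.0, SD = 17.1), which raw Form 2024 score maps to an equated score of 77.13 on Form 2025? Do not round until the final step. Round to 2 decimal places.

66.79

Invert y = (SD_Y/SD_X)(x − M_X) + M_Y:
x = (SD_X/SD_Y)(y − M_Y) + M_X = (14.5/17.1)(77.13 − 69.0) + 59.9
x = 0.847953 × 8.130 + 59.9 = 66.79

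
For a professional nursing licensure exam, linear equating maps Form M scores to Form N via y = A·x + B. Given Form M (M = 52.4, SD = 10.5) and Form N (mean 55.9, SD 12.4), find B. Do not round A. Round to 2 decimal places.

-5.98

A = SD_Y / SD_X = 12.4 / 10.5 = 1.180952
B = M_Y − A·M_X = 55.9 − 1.180952 × 52.4 = -5.98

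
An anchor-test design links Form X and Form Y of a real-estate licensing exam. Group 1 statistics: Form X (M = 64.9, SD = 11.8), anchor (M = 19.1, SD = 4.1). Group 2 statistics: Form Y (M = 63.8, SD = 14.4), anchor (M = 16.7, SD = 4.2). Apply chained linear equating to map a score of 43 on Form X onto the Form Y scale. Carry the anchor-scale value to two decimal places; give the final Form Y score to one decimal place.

Form X → anchor (Group 1): v = (4.1/11.8)(43 − 64.9) + 19.1 = 11.49
anchor → Form Y (Group 2): y = (14.4/4.2)(11.49 − 16.7) + 63.8 = 45.9

45.9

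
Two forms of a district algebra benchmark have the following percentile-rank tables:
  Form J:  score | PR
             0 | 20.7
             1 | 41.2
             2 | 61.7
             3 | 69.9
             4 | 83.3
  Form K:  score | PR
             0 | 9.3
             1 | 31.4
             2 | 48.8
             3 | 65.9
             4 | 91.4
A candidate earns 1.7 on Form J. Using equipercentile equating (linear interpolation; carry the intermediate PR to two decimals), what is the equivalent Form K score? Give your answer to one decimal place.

PR of 1.7 on Form J: 41.2 + (1.7 − 1)/(2 − 1) × (61.7 − 41.2) = 55.55
On Form K, PR 55.55 falls between score 2 (PR 48.8) and 3 (PR 65.9).
Interpolate: 2 + (55.55 − 48.8)/(65.9 − 48.8) × (3 − 2) = 2.4

2.4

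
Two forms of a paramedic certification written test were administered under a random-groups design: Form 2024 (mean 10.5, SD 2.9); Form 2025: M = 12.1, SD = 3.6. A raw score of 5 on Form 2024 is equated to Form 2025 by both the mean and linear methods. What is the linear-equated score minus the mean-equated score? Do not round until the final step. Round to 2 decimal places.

Mean-equated: 5 + (12.1 − 10.5) = 6.60
Linear-equated: (3.6/2.9)(5 − 10.5) + 12.1 = 5.272
Difference = 5.272 − 6.60 = -1.33

-1.33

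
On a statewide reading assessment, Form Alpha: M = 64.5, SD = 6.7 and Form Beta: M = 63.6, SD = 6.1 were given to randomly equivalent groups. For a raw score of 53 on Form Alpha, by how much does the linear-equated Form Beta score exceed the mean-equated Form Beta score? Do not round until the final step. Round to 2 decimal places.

1.03

Mean-equated: 53 + (63.6 − 64.5) = 52.10
Linear-equated: (6.1/6.7)(53 − 64.5) + 63.6 = 53.130
Difference = 53.130 − 52.10 = 1.03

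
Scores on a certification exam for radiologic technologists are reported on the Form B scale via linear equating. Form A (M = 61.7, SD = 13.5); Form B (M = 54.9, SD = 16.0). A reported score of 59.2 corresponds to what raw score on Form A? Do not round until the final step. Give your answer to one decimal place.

Invert y = (SD_Y/SD_X)(x − M_X) + M_Y:
x = (SD_X/SD_Y)(y − M_Y) + M_X = (13.5/16.0)(59.2 − 54.9) + 61.7
x = 0.843750 × 4.300 + 61.7 = 65.3

65.3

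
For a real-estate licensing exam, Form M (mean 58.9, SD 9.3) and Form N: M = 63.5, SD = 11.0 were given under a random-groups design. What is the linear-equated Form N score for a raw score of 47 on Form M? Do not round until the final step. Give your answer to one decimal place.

Linear equating: y = (SD_Y/SD_X)(x − M_X) + M_Y
y = (11.0/9.3)(47 − 58.9) + 63.5
y = 1.182796 × -11.9 + 63.5 = -14.0753 + 63.5 = 49.4

49.4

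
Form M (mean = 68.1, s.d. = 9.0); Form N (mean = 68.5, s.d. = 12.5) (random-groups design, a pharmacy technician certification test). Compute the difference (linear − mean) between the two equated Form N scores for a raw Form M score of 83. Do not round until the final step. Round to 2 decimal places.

Mean-equated: 83 + (68.5 − 68.1) = 83.40
Linear-equated: (12.5/9.0)(83 − 68.1) + 68.5 = 89.194
Difference = 89.194 − 83.40 = 5.79

5.79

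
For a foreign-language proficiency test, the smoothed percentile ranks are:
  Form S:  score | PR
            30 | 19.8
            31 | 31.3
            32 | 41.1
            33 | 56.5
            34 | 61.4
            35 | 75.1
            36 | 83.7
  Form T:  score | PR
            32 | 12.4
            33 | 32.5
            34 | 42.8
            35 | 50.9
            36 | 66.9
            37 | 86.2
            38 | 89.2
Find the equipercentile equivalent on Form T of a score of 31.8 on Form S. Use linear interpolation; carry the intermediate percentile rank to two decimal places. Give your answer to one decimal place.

PR of 31.8 on Form S: 31.3 + (31.8 − 31)/(32 − 31) × (41.1 − 31.3) = 39.14
On Form T, PR 39.14 falls between score 33 (PR 32.5) and 34 (PR 42.8).
Interpolate: 33 + (39.14 − 32.5)/(42.8 − 32.5) × (34 − 33) = 33.6

33.6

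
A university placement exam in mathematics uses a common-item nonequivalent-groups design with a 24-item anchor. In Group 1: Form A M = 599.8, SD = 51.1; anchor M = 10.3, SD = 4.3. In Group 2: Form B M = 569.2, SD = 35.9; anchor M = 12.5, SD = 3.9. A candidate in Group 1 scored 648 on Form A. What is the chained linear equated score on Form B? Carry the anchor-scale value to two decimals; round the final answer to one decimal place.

Form A → anchor (Group 1): v = (4.3/51.1)(648 − 599.8) + 10.3 = 14.36
anchor → Form B (Group 2): y = (35.9/3.9)(14.36 − 12.5) + 569.2 = 586.3

586.3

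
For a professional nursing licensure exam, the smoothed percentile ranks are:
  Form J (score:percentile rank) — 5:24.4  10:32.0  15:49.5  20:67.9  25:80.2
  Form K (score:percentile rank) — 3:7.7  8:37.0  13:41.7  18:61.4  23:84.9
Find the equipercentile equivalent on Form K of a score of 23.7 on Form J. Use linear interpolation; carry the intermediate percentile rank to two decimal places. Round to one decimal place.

PR of 23.7 on Form J: 67.9 + (23.7 − 20)/(25 − 20) × (80.2 − 67.9) = 77.00
On Form K, PR 77.00 falls between score 18 (PR 61.4) and 23 (PR 84.9).
Interpolate: 18 + (77.00 − 61.4)/(84.9 − 61.4) × (23 − 18) = 21.3

21.3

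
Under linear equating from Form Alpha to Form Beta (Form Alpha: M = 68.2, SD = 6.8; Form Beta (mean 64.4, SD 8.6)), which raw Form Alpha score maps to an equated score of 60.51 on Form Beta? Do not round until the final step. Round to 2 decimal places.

65.12

Invert y = (SD_Y/SD_X)(x − M_X) + M_Y:
x = (SD_X/SD_Y)(y − M_Y) + M_X = (6.8/8.6)(60.51 − 64.4) + 68.2
x = 0.790698 × -3.890 + 68.2 = 65.12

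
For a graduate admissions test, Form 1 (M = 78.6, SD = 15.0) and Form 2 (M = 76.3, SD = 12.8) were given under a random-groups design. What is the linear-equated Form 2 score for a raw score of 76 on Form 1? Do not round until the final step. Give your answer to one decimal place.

74.1

Linear equating: y = (SD_Y/SD_X)(x − M_X) + M_Y
y = (12.8/15.0)(76 − 78.6) + 76.3
y = 0.853333 × -2.6 + 76.3 = -2.2187 + 76.3 = 74.1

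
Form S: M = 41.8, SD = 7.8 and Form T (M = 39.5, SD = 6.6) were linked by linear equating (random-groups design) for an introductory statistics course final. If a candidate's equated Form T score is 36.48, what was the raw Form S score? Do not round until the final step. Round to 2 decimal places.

Invert y = (SD_Y/SD_X)(x − M_X) + M_Y:
x = (SD_X/SD_Y)(y − M_Y) + M_X = (7.8/6.6)(36.48 − 39.5) + 41.8
x = 1.181818 × -3.020 + 41.8 = 38.23

38.23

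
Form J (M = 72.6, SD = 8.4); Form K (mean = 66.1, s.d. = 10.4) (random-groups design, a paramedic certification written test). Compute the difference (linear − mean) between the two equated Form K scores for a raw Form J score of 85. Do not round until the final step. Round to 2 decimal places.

2.95

Mean-equated: 85 + (66.1 − 72.6) = 78.50
Linear-equated: (10.4/8.4)(85 − 72.6) + 66.1 = 81.452
Difference = 81.452 − 78.50 = 2.95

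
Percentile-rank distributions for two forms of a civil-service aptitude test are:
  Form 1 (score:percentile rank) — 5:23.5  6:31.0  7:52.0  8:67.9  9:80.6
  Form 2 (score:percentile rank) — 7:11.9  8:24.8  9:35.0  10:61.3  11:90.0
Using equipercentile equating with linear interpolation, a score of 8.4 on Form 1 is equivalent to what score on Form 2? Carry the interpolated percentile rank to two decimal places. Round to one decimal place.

10.4

PR of 8.4 on Form 1: 67.9 + (8.4 − 8)/(9 − 8) × (80.6 − 67.9) = 72.98
On Form 2, PR 72.98 falls between score 10 (PR 61.3) and 11 (PR 90.0).
Interpolate: 10 + (72.98 − 61.3)/(90.0 − 61.3) × (11 − 10) = 10.4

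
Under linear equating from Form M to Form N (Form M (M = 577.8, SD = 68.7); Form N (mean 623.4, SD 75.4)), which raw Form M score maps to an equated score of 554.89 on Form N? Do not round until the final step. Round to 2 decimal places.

515.38

Invert y = (SD_Y/SD_X)(x − M_X) + M_Y:
x = (SD_X/SD_Y)(y − M_Y) + M_X = (68.7/75.4)(554.89 − 623.4) + 577.8
x = 0.911141 × -68.510 + 577.8 = 515.38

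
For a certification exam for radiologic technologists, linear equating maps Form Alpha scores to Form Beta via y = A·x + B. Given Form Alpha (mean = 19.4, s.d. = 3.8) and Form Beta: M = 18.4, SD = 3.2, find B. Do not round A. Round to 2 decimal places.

2.06

A = SD_Y / SD_X = 3.2 / 3.8 = 0.842105
B = M_Y − A·M_X = 18.4 − 0.842105 × 19.4 = 2.06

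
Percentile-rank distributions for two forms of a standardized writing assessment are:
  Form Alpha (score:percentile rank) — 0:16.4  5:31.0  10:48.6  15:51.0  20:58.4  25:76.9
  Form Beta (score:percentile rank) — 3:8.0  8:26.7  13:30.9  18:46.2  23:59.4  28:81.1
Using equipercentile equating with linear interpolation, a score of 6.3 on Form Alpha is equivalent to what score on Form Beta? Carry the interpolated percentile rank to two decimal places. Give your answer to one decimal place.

14.5

PR of 6.3 on Form Alpha: 31.0 + (6.3 − 5)/(10 − 5) × (48.6 − 31.0) = 35.58
On Form Beta, PR 35.58 falls between score 13 (PR 30.9) and 18 (PR 46.2).
Interpolate: 13 + (35.58 − 30.9)/(46.2 − 30.9) × (18 − 13) = 14.5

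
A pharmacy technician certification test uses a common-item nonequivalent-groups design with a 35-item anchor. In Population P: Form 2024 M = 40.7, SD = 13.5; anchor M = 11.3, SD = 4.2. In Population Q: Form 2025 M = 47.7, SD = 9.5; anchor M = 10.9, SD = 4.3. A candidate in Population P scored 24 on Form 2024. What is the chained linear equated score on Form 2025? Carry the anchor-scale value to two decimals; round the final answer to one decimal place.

37.1

Form 2024 → anchor (Population P): v = (4.2/13.5)(24 − 40.7) + 11.3 = 6.10
anchor → Form 2025 (Population Q): y = (9.5/4.3)(6.10 − 10.9) + 47.7 = 37.1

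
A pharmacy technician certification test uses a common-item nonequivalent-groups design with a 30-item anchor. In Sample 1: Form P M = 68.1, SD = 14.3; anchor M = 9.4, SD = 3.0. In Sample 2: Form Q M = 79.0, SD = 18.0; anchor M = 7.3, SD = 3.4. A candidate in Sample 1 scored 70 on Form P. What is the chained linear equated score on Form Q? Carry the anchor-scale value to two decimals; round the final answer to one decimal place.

92.2

Form P → anchor (Sample 1): v = (3.0/14.3)(70 − 68.1) + 9.4 = 9.80
anchor → Form Q (Sample 2): y = (18.0/3.4)(9.80 − 7.3) + 79.0 = 92.2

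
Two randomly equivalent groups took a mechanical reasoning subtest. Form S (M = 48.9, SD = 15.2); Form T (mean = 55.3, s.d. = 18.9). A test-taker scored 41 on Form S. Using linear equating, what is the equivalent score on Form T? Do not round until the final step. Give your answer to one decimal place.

Linear equating: y = (SD_Y/SD_X)(x − M_X) + M_Y
y = (18.9/15.2)(41 − 48.9) + 55.3
y = 1.243421 × -7.9 + 55.3 = -9.8230 + 55.3 = 45.5

45.5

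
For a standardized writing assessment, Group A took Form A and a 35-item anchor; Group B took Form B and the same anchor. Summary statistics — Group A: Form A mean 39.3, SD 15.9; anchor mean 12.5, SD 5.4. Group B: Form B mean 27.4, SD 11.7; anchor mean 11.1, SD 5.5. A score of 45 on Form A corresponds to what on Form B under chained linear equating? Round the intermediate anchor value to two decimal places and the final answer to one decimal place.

Form A → anchor (Group A): v = (5.4/15.9)(45 − 39.3) + 12.5 = 14.44
anchor → Form B (Group B): y = (11.7/5.5)(14.44 − 11.1) + 27.4 = 34.5

34.5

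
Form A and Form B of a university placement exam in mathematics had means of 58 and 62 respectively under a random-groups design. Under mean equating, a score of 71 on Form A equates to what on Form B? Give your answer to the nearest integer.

75

Mean equating: y = x + (M_Y − M_X) = 71 + (62 − 58) = 75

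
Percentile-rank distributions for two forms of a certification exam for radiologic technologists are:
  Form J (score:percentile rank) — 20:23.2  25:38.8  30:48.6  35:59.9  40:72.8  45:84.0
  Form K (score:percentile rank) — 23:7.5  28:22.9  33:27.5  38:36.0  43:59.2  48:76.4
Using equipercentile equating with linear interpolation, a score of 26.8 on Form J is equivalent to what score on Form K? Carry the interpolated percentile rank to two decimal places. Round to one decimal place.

39.4

PR of 26.8 on Form J: 38.8 + (26.8 − 25)/(30 − 25) × (48.6 − 38.8) = 42.33
On Form K, PR 42.33 falls between score 38 (PR 36.0) and 43 (PR 59.2).
Interpolate: 38 + (42.33 − 36.0)/(59.2 − 36.0) × (43 − 38) = 39.4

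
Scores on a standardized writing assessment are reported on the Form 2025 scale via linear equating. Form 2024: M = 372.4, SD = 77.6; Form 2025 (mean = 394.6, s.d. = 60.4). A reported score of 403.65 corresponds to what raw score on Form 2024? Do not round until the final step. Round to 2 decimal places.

Invert y = (SD_Y/SD_X)(x − M_X) + M_Y:
x = (SD_X/SD_Y)(y − M_Y) + M_X = (77.6/60.4)(403.65 − 394.6) + 372.4
x = 1.284768 × 9.050 + 372.4 = 384.03

384.03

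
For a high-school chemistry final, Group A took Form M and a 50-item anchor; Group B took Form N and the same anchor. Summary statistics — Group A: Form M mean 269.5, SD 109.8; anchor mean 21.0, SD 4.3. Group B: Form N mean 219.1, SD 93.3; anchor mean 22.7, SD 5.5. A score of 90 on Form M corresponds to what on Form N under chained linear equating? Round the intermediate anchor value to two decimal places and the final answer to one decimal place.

71.0

Form M → anchor (Group A): v = (4.3/109.8)(90 − 269.5) + 21.0 = 13.97
anchor → Form N (Group B): y = (93.3/5.5)(13.97 − 22.7) + 219.1 = 71.0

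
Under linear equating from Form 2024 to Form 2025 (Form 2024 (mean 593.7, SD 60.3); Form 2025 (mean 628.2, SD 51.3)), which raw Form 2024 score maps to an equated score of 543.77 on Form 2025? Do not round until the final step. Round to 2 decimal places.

Invert y = (SD_Y/SD_X)(x − M_X) + M_Y:
x = (SD_X/SD_Y)(y − M_Y) + M_X = (60.3/51.3)(543.77 − 628.2) + 593.7
x = 1.175439 × -84.430 + 593.7 = 494.46

494.46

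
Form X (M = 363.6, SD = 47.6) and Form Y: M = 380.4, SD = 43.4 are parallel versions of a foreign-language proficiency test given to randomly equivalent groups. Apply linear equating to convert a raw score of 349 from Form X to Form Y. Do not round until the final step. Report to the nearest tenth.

367.1

Linear equating: y = (SD_Y/SD_X)(x − M_X) + M_Y
y = (43.4/47.6)(349 − 363.6) + 380.4
y = 0.911765 × -14.6 + 380.4 = -13.3118 + 380.4 = 367.1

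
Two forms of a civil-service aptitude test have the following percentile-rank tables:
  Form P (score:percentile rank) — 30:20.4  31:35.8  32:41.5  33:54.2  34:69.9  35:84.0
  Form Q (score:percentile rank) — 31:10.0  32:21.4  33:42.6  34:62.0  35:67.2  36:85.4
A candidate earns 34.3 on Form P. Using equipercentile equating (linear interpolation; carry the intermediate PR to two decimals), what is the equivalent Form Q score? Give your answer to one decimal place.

PR of 34.3 on Form P: 69.9 + (34.3 − 34)/(35 − 34) × (84.0 − 69.9) = 74.13
On Form Q, PR 74.13 falls between score 35 (PR 67.2) and 36 (PR 85.4).
Interpolate: 35 + (74.13 − 67.2)/(85.4 − 67.2) × (36 − 35) = 35.4

35.4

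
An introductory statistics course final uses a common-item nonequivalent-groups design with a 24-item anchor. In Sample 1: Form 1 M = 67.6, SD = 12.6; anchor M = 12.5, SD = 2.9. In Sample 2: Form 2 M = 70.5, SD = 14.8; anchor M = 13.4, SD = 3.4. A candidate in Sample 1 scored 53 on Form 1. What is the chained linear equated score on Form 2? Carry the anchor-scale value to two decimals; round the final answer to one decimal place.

52.0

Form 1 → anchor (Sample 1): v = (2.9/12.6)(53 − 67.6) + 12.5 = 9.14
anchor → Form 2 (Sample 2): y = (14.8/3.4)(9.14 − 13.4) + 70.5 = 52.0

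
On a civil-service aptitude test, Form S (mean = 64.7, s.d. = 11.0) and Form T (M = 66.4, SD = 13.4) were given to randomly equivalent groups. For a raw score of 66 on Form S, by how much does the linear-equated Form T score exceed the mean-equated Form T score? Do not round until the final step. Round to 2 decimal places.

Mean-equated: 66 + (66.4 − 64.7) = 67.70
Linear-equated: (13.4/11.0)(66 − 64.7) + 66.4 = 67.984
Difference = 67.984 − 67.70 = 0.28

0.28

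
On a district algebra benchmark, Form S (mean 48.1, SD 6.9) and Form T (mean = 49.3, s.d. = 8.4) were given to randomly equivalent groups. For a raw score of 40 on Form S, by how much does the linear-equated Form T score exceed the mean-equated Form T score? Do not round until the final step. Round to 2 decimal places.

Mean-equated: 40 + (49.3 − 48.1) = 41.20
Linear-equated: (8.4/6.9)(40 − 48.1) + 49.3 = 39.439
Difference = 39.439 − 41.20 = -1.76

-1.76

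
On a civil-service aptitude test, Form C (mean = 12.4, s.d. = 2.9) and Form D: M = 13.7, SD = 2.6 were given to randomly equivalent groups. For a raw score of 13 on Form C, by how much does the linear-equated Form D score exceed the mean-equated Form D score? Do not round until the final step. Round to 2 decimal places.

Mean-equated: 13 + (13.7 − 12.4) = 14.30
Linear-equated: (2.6/2.9)(13 − 12.4) + 13.7 = 14.238
Difference = 14.238 − 14.30 = -0.06

-0.06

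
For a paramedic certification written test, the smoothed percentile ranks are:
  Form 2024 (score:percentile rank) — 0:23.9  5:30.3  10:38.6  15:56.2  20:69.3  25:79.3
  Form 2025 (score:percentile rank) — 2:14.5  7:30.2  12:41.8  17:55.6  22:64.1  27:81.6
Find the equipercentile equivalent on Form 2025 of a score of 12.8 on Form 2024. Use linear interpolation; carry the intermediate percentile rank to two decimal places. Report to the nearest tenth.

14.4

PR of 12.8 on Form 2024: 38.6 + (12.8 − 10)/(15 − 10) × (56.2 − 38.6) = 48.46
On Form 2025, PR 48.46 falls between score 12 (PR 41.8) and 17 (PR 55.6).
Interpolate: 12 + (48.46 − 41.8)/(55.6 − 41.8) × (17 − 12) = 14.4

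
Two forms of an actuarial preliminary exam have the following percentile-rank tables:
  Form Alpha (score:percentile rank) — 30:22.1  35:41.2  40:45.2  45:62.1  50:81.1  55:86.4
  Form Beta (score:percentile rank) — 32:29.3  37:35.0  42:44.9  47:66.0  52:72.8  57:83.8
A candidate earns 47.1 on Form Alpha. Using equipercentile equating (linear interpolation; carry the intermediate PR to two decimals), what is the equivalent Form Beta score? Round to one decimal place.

50.0

PR of 47.1 on Form Alpha: 62.1 + (47.1 − 45)/(50 − 45) × (81.1 − 62.1) = 70.08
On Form Beta, PR 70.08 falls between score 47 (PR 66.0) and 52 (PR 72.8).
Interpolate: 47 + (70.08 − 66.0)/(72.8 − 66.0) × (52 − 47) = 50.0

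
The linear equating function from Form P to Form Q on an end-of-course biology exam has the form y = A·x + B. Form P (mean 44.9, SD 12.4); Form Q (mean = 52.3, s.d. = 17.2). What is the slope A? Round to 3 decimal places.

1.387

A = SD_Y / SD_X = 17.2 / 12.4 = 1.387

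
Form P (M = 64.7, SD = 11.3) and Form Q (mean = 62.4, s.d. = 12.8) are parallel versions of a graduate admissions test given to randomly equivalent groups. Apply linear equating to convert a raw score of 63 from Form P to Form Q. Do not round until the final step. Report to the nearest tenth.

60.5

Linear equating: y = (SD_Y/SD_X)(x − M_X) + M_Y
y = (12.8/11.3)(63 − 64.7) + 62.4
y = 1.132743 × -1.7 + 62.4 = -1.9257 + 62.4 = 60.5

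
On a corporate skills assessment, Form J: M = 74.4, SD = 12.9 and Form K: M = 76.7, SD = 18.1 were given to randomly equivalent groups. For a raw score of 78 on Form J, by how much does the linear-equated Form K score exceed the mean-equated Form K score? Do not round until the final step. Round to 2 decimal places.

1.45

Mean-equated: 78 + (76.7 − 74.4) = 80.30
Linear-equated: (18.1/12.9)(78 − 74.4) + 76.7 = 81.751
Difference = 81.751 − 80.30 = 1.45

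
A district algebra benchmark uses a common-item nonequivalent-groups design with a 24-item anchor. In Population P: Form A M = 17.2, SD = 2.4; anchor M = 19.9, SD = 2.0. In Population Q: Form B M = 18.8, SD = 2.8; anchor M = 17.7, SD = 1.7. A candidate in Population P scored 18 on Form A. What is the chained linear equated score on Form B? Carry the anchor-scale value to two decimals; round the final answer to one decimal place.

Form A → anchor (Population P): v = (2.0/2.4)(18 − 17.2) + 19.9 = 20.57
anchor → Form B (Population Q): y = (2.8/1.7)(20.57 − 17.7) + 18.8 = 23.5

23.5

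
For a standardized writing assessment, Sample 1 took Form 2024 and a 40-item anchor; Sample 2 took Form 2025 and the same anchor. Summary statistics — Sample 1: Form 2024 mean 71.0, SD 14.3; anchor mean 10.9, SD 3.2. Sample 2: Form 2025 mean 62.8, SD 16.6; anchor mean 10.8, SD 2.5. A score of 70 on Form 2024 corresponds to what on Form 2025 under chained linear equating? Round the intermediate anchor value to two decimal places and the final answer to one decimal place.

62.0

Form 2024 → anchor (Sample 1): v = (3.2/14.3)(70 − 71.0) + 10.9 = 10.68
anchor → Form 2025 (Sample 2): y = (16.6/2.5)(10.68 − 10.8) + 62.8 = 62.0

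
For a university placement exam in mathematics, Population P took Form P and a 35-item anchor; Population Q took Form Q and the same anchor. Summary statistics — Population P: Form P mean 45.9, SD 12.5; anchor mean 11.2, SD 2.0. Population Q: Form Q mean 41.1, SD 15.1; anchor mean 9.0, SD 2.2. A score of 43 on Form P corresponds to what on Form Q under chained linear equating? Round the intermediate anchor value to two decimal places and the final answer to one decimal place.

53.0

Form P → anchor (Population P): v = (2.0/12.5)(43 − 45.9) + 11.2 = 10.74
anchor → Form Q (Population Q): y = (15.1/2.2)(10.74 − 9.0) + 41.1 = 53.0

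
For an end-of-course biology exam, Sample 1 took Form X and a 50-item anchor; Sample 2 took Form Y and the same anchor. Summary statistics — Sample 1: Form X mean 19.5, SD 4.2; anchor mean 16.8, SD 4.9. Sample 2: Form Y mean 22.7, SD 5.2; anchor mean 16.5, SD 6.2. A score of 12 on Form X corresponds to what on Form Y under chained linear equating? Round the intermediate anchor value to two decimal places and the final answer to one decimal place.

15.6

Form X → anchor (Sample 1): v = (4.9/4.2)(12 − 19.5) + 16.8 = 8.05
anchor → Form Y (Sample 2): y = (5.2/6.2)(8.05 − 16.5) + 22.7 = 15.6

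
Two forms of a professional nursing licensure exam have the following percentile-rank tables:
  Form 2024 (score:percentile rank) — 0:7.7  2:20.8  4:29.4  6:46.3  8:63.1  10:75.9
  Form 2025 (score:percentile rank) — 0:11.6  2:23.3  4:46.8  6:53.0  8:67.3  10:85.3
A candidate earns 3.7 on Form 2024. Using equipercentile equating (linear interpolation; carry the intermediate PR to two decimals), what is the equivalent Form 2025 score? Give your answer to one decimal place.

2.4

PR of 3.7 on Form 2024: 20.8 + (3.7 − 2)/(4 − 2) × (29.4 − 20.8) = 28.11
On Form 2025, PR 28.11 falls between score 2 (PR 23.3) and 4 (PR 46.8).
Interpolate: 2 + (28.11 − 23.3)/(46.8 − 23.3) × (4 − 2) = 2.4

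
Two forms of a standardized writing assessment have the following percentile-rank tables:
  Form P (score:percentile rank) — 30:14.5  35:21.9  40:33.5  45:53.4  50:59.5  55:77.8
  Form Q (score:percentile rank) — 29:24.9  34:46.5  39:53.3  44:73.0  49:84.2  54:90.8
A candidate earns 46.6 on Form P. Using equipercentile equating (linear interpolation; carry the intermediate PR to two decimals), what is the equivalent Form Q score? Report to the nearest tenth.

39.5

PR of 46.6 on Form P: 53.4 + (46.6 − 45)/(50 − 45) × (59.5 − 53.4) = 55.35
On Form Q, PR 55.35 falls between score 39 (PR 53.3) and 44 (PR 73.0).
Interpolate: 39 + (55.35 − 53.3)/(73.0 − 53.3) × (44 − 39) = 39.5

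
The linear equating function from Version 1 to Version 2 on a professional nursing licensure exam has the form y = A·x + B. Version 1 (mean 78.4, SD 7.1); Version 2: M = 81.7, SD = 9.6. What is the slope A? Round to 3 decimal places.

A = SD_Y / SD_X = 9.6 / 7.1 = 1.352

1.352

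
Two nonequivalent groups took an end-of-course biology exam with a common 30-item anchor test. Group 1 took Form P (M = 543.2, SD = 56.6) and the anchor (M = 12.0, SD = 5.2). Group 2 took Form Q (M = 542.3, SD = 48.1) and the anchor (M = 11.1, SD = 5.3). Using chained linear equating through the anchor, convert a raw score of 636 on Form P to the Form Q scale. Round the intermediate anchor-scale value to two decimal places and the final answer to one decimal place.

627.9

Form P → anchor (Group 1): v = (5.2/56.6)(636 − 543.2) + 12.0 = 20.53
anchor → Form Q (Group 2): y = (48.1/5.3)(20.53 − 11.1) + 542.3 = 627.9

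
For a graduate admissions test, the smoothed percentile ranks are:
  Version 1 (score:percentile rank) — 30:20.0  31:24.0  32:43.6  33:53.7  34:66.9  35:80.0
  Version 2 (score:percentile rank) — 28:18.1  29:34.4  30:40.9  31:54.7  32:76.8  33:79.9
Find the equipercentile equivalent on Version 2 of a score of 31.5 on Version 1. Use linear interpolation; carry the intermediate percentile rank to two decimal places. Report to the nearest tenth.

29.0

PR of 31.5 on Version 1: 24.0 + (31.5 − 31)/(32 − 31) × (43.6 − 24.0) = 33.80
On Version 2, PR 33.80 falls between score 28 (PR 18.1) and 29 (PR 34.4).
Interpolate: 28 + (33.80 − 18.1)/(34.4 − 18.1) × (29 − 28) = 29.0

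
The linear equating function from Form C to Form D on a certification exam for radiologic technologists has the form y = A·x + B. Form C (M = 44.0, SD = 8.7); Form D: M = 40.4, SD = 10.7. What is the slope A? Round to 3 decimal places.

1.230

A = SD_Y / SD_X = 10.7 / 8.7 = 1.230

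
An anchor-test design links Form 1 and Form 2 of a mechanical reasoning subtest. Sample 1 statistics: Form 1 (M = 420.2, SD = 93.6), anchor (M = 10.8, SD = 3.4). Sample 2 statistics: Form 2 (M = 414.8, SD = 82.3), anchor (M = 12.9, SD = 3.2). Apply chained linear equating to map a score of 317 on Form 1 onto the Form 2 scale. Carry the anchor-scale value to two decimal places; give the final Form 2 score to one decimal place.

Form 1 → anchor (Sample 1): v = (3.4/93.6)(317 − 420.2) + 10.8 = 7.05
anchor → Form 2 (Sample 2): y = (82.3/3.2)(7.05 − 12.9) + 414.8 = 264.3

264.3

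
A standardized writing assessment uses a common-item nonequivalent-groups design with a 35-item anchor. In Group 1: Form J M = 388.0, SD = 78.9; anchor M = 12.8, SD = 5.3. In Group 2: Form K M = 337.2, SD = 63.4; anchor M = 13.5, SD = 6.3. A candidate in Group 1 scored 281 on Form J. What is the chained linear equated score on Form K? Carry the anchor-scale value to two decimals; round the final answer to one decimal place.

257.8

Form J → anchor (Group 1): v = (5.3/78.9)(281 − 388.0) + 12.8 = 5.61
anchor → Form K (Group 2): y = (63.4/6.3)(5.61 − 13.5) + 337.2 = 257.8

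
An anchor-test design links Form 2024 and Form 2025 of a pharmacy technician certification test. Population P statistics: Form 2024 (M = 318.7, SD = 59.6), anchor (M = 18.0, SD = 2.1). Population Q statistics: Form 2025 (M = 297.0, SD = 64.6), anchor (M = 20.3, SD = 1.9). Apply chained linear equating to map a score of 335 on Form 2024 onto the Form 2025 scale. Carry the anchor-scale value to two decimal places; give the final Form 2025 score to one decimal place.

Form 2024 → anchor (Population P): v = (2.1/59.6)(335 − 318.7) + 18.0 = 18.57
anchor → Form 2025 (Population Q): y = (64.6/1.9)(18.57 − 20.3) + 297.0 = 238.2

238.2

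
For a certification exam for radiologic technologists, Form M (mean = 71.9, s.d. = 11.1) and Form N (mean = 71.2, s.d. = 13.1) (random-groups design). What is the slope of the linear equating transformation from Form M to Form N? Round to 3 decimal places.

1.180

A = SD_Y / SD_X = 13.1 / 11.1 = 1.180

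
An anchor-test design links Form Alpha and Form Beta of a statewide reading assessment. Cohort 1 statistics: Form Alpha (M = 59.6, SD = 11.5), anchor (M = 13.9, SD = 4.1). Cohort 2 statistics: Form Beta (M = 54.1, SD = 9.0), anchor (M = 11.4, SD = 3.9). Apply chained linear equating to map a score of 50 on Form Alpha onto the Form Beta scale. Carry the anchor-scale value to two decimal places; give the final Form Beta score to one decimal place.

52.0

Form Alpha → anchor (Cohort 1): v = (4.1/11.5)(50 − 59.6) + 13.9 = 10.48
anchor → Form Beta (Cohort 2): y = (9.0/3.9)(10.48 − 11.4) + 54.1 = 52.0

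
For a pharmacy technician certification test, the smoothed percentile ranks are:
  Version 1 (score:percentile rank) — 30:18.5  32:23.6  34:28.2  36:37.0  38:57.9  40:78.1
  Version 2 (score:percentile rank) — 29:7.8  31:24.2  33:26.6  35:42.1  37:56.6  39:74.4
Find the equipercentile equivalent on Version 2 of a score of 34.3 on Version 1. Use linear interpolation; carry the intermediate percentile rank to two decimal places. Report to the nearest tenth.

33.4

PR of 34.3 on Version 1: 28.2 + (34.3 − 34)/(36 − 34) × (37.0 − 28.2) = 29.52
On Version 2, PR 29.52 falls between score 33 (PR 26.6) and 35 (PR 42.1).
Interpolate: 33 + (29.52 − 26.6)/(42.1 − 26.6) × (35 − 33) = 33.4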